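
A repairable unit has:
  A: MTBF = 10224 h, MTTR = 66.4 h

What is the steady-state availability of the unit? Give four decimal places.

0.9935

A(A) = MTBF/(MTBF+MTTR) = 10224/(10224+66.4) = 0.9935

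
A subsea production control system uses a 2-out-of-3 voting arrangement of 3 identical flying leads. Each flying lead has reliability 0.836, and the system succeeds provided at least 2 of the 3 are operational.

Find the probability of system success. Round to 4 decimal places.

R = Σ_{i=2}^{3} C(3,i) p^i (1−p)^{3−i} with p = 0.836
C(3,2)·0.836^2·0.164^1 = 0.343857
C(3,3)·0.836^3·0.164^0 = 0.584277
Sum = 0.9281

0.9281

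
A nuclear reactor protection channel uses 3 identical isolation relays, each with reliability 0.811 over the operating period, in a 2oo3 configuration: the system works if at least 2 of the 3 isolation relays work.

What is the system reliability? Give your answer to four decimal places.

0.9063

R = Σ_{i=2}^{3} C(3,i) p^i (1−p)^{3−i} with p = 0.811
C(3,2)·0.811^2·0.189^1 = 0.372928
C(3,3)·0.811^3·0.189^0 = 0.533412
Sum = 0.9063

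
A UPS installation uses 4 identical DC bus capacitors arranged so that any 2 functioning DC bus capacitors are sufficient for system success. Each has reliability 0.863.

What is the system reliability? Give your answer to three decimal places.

R = Σ_{i=2}^{4} C(4,i) p^i (1−p)^{4−i} with p = 0.863
C(4,2)·0.863^2·0.137^2 = 0.08387
C(4,3)·0.863^3·0.137^1 = 0.35222
C(4,4)·0.863^4·0.137^0 = 0.55468
Sum = 0.991

0.991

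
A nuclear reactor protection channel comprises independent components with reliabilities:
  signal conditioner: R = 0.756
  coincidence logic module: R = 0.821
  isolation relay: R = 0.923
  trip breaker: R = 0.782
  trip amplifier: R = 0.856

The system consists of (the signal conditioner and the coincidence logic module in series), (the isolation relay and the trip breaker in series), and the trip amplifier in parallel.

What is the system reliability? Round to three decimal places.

Series (signal conditioner and coincidence logic module): 0.75600 × 0.82100 = 0.62068
Series (isolation relay and trip breaker): 0.92300 × 0.78200 = 0.72179
Parallel ([0.62068], [0.72179], and trip amplifier): 1 − (1 − 0.62068)(1 − 0.72179)(1 − 0.85600) = 0.985

0.985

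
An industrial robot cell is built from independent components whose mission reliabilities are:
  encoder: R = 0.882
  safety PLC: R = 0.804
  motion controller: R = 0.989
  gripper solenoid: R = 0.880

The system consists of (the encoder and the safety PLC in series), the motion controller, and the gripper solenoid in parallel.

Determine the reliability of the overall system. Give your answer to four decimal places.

Series (encoder and safety PLC): 0.882000 × 0.804000 = 0.709128
Parallel ([0.709128], motion controller, and gripper solenoid): 1 − (1 − 0.709128)(1 − 0.989000)(1 − 0.880000) = 0.9996

0.9996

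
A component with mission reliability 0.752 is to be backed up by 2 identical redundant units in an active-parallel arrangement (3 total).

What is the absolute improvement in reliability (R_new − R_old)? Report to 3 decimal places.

0.233

R_before = 0.752
R_after = 1 − (1 − 0.752)^3 = 0.985
ΔR = 0.985 − 0.752 = 0.233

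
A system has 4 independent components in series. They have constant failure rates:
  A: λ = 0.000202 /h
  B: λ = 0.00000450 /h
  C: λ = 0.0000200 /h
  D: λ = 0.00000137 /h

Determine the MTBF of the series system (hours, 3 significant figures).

Series of exponential components: λ_sys = Σ λ_i
λ_sys = 0.000202 + 0.00000450 + 0.0000200 + 0.00000137 = 2.2787e-04 /h
MTBF = 1 / λ_sys = 4390 h

4390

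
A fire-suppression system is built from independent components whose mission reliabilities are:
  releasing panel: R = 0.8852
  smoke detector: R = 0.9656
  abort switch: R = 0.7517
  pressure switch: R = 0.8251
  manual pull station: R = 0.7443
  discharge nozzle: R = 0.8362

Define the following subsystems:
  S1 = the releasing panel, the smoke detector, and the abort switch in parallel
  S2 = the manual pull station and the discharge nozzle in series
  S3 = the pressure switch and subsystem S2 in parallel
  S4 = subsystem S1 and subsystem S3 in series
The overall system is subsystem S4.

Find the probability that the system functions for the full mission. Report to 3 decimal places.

Parallel (releasing panel, smoke detector, and abort switch): 1 − (1 − 0.88520)(1 − 0.96560)(1 − 0.75170) = 0.99902
Series (manual pull station and discharge nozzle): 0.74430 × 0.83620 = 0.62238
Parallel (pressure switch and [0.62238]): 1 − (1 − 0.82510)(1 − 0.62238) = 0.93395
Series ([0.99902] and [0.93395]): 0.99902 × 0.93395 = 0.933

0.933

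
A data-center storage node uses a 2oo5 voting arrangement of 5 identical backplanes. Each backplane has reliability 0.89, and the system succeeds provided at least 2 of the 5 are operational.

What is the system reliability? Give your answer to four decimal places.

0.9993

R = Σ_{i=2}^{5} C(5,i) p^i (1−p)^{5−i} with p = 0.89
C(5,2)·0.89^2·0.11^3 = 0.010543
C(5,3)·0.89^3·0.11^2 = 0.085301
C(5,4)·0.89^4·0.11^1 = 0.345082
C(5,5)·0.89^5·0.11^0 = 0.558406
Sum = 0.9993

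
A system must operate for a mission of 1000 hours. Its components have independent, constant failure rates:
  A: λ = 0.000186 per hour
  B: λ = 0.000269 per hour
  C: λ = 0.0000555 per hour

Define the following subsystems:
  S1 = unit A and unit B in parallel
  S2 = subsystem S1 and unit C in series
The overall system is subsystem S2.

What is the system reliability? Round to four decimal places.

0.9081

R(A) = exp(−0.000186 × 1000) = 0.830274
R(B) = exp(−0.000269 × 1000) = 0.764143
R(C) = exp(−0.0000555 × 1000) = 0.946012
Parallel (A and B): 1 − (1 − 0.830274)(1 − 0.764143) = 0.959969
Series ([0.959969] and C): 0.959969 × 0.946012 = 0.9081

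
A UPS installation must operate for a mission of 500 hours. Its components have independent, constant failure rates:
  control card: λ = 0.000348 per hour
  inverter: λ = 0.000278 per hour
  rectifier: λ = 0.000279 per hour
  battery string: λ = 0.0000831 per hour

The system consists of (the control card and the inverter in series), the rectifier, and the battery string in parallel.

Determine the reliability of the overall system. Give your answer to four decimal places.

0.9986

R(control card) = exp(−0.000348 × 500) = 0.840297
R(inverter) = exp(−0.000278 × 500) = 0.870228
R(rectifier) = exp(−0.000279 × 500) = 0.869793
R(battery string) = exp(−0.0000831 × 500) = 0.959301
Series (control card and inverter): 0.840297 × 0.870228 = 0.731250
Parallel ([0.731250], rectifier, and battery string): 1 − (1 − 0.731250)(1 − 0.869793)(1 − 0.959301) = 0.9986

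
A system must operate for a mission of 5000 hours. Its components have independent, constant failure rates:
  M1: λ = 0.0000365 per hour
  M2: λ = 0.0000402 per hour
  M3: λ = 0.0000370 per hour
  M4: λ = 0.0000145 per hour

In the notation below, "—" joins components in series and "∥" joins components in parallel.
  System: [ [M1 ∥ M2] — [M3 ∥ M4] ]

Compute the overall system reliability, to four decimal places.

R(M1) = exp(−0.0000365 × 5000) = 0.833185
R(M2) = exp(−0.0000402 × 5000) = 0.817912
R(M3) = exp(−0.0000370 × 5000) = 0.831104
R(M4) = exp(−0.0000145 × 5000) = 0.930066
Parallel (M1 and M2): 1 − (1 − 0.833185)(1 − 0.817912) = 0.969625
Parallel (M3 and M4): 1 − (1 − 0.831104)(1 − 0.930066) = 0.988188
Series ([0.969625] and [0.988188]): 0.969625 × 0.988188 = 0.9582

0.9582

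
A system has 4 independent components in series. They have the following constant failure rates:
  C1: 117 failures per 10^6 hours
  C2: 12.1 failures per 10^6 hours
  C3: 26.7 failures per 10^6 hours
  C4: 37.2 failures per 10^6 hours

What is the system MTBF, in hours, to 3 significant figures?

Series of exponential components: λ_sys = Σ λ_i
λ_sys = 0.000117 + 0.0000121 + 0.0000267 + 0.0000372 = 1.9300e-04 /h
MTBF = 1 / λ_sys = 5180 h

5180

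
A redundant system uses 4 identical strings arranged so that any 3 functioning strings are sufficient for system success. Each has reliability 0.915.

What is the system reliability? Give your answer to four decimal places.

0.9614

R = Σ_{i=3}^{4} C(4,i) p^i (1−p)^{4−i} with p = 0.915
C(4,3)·0.915^3·0.085^1 = 0.260461
C(4,4)·0.915^4·0.085^0 = 0.700946
Sum = 0.9614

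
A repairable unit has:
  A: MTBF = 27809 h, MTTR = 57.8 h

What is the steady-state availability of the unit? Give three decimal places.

A(A) = MTBF/(MTBF+MTTR) = 27809/(27809+57.8) = 0.998

0.998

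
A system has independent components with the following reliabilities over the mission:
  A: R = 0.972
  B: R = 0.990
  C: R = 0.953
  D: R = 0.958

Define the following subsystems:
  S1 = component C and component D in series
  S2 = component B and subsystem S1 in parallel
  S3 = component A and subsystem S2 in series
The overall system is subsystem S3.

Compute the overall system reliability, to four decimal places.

Series (C and D): 0.953000 × 0.958000 = 0.912974
Parallel (B and [0.912974]): 1 − (1 − 0.990000)(1 − 0.912974) = 0.999130
Series (A and [0.999130]): 0.972000 × 0.999130 = 0.9712

0.9712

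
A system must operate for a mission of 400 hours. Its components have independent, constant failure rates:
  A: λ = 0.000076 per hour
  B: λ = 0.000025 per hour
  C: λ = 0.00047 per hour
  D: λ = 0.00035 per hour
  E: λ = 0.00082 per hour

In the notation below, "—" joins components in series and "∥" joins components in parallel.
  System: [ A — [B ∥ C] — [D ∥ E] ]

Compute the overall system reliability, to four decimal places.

R(A) = exp(−0.000076 × 400) = 0.970057
R(B) = exp(−0.000025 × 400) = 0.990050
R(C) = exp(−0.00047 × 400) = 0.828615
R(D) = exp(−0.00035 × 400) = 0.869358
R(E) = exp(−0.00082 × 400) = 0.720363
Parallel (B and C): 1 − (1 − 0.990050)(1 − 0.828615) = 0.998295
Parallel (D and E): 1 − (1 − 0.869358)(1 − 0.720363) = 0.963468
Series (A, [0.998295], and [0.963468]): 0.970057 × 0.998295 × 0.963468 = 0.9330

0.9330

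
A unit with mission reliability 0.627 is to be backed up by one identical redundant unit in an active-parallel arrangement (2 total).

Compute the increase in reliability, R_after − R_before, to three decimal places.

R_before = 0.627
R_after = 1 − (1 − 0.627)^2 = 0.861
ΔR = 0.861 − 0.627 = 0.234

0.234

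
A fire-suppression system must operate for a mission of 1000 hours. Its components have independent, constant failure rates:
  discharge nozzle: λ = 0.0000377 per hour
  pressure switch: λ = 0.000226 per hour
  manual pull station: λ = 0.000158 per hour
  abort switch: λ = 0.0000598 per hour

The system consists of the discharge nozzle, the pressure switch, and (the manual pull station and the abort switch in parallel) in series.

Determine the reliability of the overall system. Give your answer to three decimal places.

R(discharge nozzle) = exp(−0.0000377 × 1000) = 0.96300
R(pressure switch) = exp(−0.000226 × 1000) = 0.79772
R(manual pull station) = exp(−0.000158 × 1000) = 0.85385
R(abort switch) = exp(−0.0000598 × 1000) = 0.94195
Parallel (manual pull station and abort switch): 1 − (1 − 0.85385)(1 − 0.94195) = 0.99152
Series (discharge nozzle, pressure switch, and [0.99152]): 0.96300 × 0.79772 × 0.99152 = 0.762

0.762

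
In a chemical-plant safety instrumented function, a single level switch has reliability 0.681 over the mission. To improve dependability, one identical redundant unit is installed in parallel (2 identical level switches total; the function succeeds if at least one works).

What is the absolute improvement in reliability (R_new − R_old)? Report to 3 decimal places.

R_before = 0.681
R_after = 1 − (1 − 0.681)^2 = 0.898
ΔR = 0.898 − 0.681 = 0.217

0.217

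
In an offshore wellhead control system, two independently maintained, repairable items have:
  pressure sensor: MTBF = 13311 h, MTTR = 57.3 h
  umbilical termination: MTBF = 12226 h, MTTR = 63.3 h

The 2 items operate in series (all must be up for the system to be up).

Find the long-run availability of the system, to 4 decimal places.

0.9906

A(pressure sensor) = MTBF/(MTBF+MTTR) = 13311/(13311+57.3) = 0.995714
A(umbilical termination) = MTBF/(MTBF+MTTR) = 12226/(12226+63.3) = 0.994849
Series availability: 0.995714 × 0.994849 = 0.9906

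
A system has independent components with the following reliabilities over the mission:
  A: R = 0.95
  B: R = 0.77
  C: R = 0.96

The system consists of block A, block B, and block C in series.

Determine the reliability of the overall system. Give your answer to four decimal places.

0.7022

Series (A, B, and C): 0.950000 × 0.770000 × 0.960000 = 0.7022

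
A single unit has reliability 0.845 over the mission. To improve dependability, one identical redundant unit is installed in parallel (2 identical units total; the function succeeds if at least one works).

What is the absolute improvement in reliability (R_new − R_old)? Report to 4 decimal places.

0.1310

R_before = 0.845
R_after = 1 − (1 − 0.845)^2 = 0.9760
ΔR = 0.9760 − 0.845 = 0.1310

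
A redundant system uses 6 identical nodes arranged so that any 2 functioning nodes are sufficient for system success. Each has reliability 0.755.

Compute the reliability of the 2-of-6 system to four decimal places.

R = Σ_{i=2}^{6} C(6,i) p^i (1−p)^{6−i} with p = 0.755
C(6,2)·0.755^2·0.245^4 = 0.030807
C(6,3)·0.755^3·0.245^3 = 0.126581
C(6,4)·0.755^4·0.245^2 = 0.292557
C(6,5)·0.755^5·0.245^1 = 0.360622
C(6,6)·0.755^6·0.245^0 = 0.185217
Sum = 0.9958

0.9958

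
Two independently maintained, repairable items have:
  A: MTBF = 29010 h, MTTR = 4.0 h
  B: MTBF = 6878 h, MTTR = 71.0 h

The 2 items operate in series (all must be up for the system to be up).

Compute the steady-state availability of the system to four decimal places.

A(A) = MTBF/(MTBF+MTTR) = 29010/(29010+4.0) = 0.999862
A(B) = MTBF/(MTBF+MTTR) = 6878/(6878+71.0) = 0.989783
Series availability: 0.999862 × 0.989783 = 0.9896

0.9896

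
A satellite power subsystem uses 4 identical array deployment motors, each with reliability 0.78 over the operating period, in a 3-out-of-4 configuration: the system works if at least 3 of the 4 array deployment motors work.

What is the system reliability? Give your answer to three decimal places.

R = Σ_{i=3}^{4} C(4,i) p^i (1−p)^{4−i} with p = 0.78
C(4,3)·0.78^3·0.22^1 = 0.41761
C(4,4)·0.78^4·0.22^0 = 0.37015
Sum = 0.788

0.788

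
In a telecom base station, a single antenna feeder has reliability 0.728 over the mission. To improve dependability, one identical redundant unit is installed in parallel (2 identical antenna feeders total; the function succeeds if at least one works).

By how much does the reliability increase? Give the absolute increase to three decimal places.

R_before = 0.728
R_after = 1 − (1 − 0.728)^2 = 0.926
ΔR = 0.926 − 0.728 = 0.198

0.198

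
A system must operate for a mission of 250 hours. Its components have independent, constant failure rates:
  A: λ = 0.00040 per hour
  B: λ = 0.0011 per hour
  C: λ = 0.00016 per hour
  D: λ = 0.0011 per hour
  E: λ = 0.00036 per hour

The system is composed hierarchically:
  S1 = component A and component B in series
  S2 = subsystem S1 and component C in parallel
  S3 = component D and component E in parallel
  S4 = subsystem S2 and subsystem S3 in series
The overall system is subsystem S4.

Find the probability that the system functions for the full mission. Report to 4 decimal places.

R(A) = exp(−0.00040 × 250) = 0.904837
R(B) = exp(−0.0011 × 250) = 0.759572
R(C) = exp(−0.00016 × 250) = 0.960789
R(D) = exp(−0.0011 × 250) = 0.759572
R(E) = exp(−0.00036 × 250) = 0.913931
Series (A and B): 0.904837 × 0.759572 = 0.687289
Parallel ([0.687289] and C): 1 − (1 − 0.687289)(1 − 0.960789) = 0.987738
Parallel (D and E): 1 − (1 − 0.759572)(1 − 0.913931) = 0.979307
Series ([0.987738] and [0.979307]): 0.987738 × 0.979307 = 0.9673

0.9673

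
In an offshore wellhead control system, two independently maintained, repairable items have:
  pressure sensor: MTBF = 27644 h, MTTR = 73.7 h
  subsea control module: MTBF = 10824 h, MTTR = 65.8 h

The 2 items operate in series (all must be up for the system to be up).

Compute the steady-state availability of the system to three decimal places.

A(pressure sensor) = MTBF/(MTBF+MTTR) = 27644/(27644+73.7) = 0.997341
A(subsea control module) = MTBF/(MTBF+MTTR) = 10824/(10824+65.8) = 0.993958
Series availability: 0.997341 × 0.993958 = 0.991

0.991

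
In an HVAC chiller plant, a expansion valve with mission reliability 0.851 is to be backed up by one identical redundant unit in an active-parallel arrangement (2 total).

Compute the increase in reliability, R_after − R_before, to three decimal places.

0.127

R_before = 0.851
R_after = 1 − (1 − 0.851)^2 = 0.978
ΔR = 0.978 − 0.851 = 0.127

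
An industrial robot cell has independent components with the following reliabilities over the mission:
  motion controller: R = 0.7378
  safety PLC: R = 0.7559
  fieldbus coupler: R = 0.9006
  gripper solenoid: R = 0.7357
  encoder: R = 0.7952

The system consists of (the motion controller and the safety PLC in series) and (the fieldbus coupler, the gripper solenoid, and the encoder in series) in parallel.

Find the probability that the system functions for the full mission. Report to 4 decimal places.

0.7907

Series (motion controller and safety PLC): 0.737800 × 0.755900 = 0.557703
Series (fieldbus coupler, gripper solenoid, and encoder): 0.900600 × 0.735700 × 0.795200 = 0.526877
Parallel ([0.557703] and [0.526877]): 1 − (1 − 0.557703)(1 − 0.526877) = 0.7907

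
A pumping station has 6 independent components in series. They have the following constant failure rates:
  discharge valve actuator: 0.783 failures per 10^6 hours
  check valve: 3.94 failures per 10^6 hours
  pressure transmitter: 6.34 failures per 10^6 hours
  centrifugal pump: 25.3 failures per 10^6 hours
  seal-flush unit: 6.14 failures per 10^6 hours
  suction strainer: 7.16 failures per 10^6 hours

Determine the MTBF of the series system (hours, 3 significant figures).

20100

Series of exponential components: λ_sys = Σ λ_i
λ_sys = 0.000000783 + 0.00000394 + 0.00000634 + 0.0000253 + 0.00000614 + 0.00000716 = 4.9663e-05 /h
MTBF = 1 / λ_sys = 20100 h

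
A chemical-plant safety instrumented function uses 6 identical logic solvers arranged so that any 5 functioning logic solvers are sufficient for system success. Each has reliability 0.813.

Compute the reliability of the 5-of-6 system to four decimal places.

0.6873

R = Σ_{i=5}^{6} C(6,i) p^i (1−p)^{6−i} with p = 0.813
C(6,5)·0.813^5·0.187^1 = 0.398516
C(6,6)·0.813^6·0.187^0 = 0.288764
Sum = 0.6873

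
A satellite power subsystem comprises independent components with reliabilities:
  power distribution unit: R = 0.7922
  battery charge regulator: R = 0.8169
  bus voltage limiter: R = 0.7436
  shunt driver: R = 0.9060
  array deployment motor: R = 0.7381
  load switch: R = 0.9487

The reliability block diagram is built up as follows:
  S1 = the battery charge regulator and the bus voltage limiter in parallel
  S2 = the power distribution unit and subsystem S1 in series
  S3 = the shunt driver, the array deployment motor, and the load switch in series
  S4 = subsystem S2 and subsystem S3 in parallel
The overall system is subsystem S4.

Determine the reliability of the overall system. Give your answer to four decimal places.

Parallel (battery charge regulator and bus voltage limiter): 1 − (1 − 0.816900)(1 − 0.743600) = 0.953053
Series (power distribution unit and [0.953053]): 0.792200 × 0.953053 = 0.755009
Series (shunt driver, array deployment motor, and load switch): 0.906000 × 0.738100 × 0.948700 = 0.634413
Parallel ([0.755009] and [0.634413]): 1 − (1 − 0.755009)(1 − 0.634413) = 0.9104

0.9104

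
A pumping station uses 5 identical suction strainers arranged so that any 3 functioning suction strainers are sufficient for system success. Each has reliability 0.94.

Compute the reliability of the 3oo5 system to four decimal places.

0.9980

R = Σ_{i=3}^{5} C(5,i) p^i (1−p)^{5−i} with p = 0.94
C(5,3)·0.94^3·0.06^2 = 0.029901
C(5,4)·0.94^4·0.06^1 = 0.234225
C(5,5)·0.94^5·0.06^0 = 0.733904
Sum = 0.9980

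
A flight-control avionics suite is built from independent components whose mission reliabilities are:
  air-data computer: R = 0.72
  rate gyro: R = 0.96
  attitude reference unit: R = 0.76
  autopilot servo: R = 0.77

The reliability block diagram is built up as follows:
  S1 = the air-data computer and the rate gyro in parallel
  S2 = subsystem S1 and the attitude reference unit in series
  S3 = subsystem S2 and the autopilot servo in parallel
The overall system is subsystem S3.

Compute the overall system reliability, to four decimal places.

0.9428

Parallel (air-data computer and rate gyro): 1 − (1 − 0.720000)(1 − 0.960000) = 0.988800
Series ([0.988800] and attitude reference unit): 0.988800 × 0.760000 = 0.751488
Parallel ([0.751488] and autopilot servo): 1 − (1 − 0.751488)(1 − 0.770000) = 0.9428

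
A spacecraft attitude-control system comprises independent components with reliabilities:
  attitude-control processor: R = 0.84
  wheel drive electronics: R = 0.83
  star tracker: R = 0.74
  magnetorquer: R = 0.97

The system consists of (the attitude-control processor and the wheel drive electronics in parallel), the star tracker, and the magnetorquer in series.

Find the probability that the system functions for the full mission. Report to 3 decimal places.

0.698

Parallel (attitude-control processor and wheel drive electronics): 1 − (1 − 0.84000)(1 − 0.83000) = 0.97280
Series ([0.97280], star tracker, and magnetorquer): 0.97280 × 0.74000 × 0.97000 = 0.698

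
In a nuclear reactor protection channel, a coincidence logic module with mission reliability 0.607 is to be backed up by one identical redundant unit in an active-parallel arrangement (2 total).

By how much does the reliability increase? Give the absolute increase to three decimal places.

0.239

R_before = 0.607
R_after = 1 − (1 − 0.607)^2 = 0.846
ΔR = 0.846 − 0.607 = 0.239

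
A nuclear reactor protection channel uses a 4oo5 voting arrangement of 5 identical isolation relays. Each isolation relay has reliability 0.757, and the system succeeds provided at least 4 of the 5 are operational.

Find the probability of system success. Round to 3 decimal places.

0.648

R = Σ_{i=4}^{5} C(5,i) p^i (1−p)^{5−i} with p = 0.757
C(5,4)·0.757^4·0.243^1 = 0.39899
C(5,5)·0.757^5·0.243^0 = 0.24859
Sum = 0.648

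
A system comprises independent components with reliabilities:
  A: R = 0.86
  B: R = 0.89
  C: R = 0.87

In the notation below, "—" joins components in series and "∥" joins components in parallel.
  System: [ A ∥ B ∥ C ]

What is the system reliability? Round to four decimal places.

Parallel (A, B, and C): 1 − (1 − 0.860000)(1 − 0.890000)(1 − 0.870000) = 0.9980

0.9980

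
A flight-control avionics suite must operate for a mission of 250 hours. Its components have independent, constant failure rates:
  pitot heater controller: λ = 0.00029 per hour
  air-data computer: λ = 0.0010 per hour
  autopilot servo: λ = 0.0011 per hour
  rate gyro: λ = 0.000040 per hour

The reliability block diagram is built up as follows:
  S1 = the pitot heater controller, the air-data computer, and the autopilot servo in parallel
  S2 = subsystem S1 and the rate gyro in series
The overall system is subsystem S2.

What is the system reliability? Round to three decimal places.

0.986

R(pitot heater controller) = exp(−0.00029 × 250) = 0.93007
R(air-data computer) = exp(−0.0010 × 250) = 0.77880
R(autopilot servo) = exp(−0.0011 × 250) = 0.75957
R(rate gyro) = exp(−0.000040 × 250) = 0.99005
Parallel (pitot heater controller, air-data computer, and autopilot servo): 1 − (1 − 0.93007)(1 − 0.77880)(1 − 0.75957) = 0.99628
Series ([0.99628] and rate gyro): 0.99628 × 0.99005 = 0.986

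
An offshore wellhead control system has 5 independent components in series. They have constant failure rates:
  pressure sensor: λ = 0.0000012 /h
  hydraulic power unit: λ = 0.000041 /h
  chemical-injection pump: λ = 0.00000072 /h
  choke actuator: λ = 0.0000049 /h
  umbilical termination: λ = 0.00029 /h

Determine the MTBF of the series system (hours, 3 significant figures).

2960

Series of exponential components: λ_sys = Σ λ_i
λ_sys = 0.0000012 + 0.000041 + 0.00000072 + 0.0000049 + 0.00029 = 3.3782e-04 /h
MTBF = 1 / λ_sys = 2960 h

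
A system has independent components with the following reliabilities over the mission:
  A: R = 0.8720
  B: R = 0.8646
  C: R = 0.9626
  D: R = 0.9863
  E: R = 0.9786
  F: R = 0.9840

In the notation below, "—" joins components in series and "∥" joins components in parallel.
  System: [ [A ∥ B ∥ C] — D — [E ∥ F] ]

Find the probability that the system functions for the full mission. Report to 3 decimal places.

0.985

Parallel (A, B, and C): 1 − (1 − 0.87200)(1 − 0.86460)(1 − 0.96260) = 0.99935
Parallel (E and F): 1 − (1 − 0.97860)(1 − 0.98400) = 0.99966
Series ([0.99935], D, and [0.99966]): 0.99935 × 0.98630 × 0.99966 = 0.985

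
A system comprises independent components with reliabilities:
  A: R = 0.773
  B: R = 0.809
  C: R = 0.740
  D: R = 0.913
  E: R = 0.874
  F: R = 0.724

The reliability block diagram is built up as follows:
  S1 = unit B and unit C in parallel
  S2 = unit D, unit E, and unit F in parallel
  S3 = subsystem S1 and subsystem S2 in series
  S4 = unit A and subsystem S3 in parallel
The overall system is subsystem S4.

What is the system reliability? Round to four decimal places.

Parallel (B and C): 1 − (1 − 0.809000)(1 − 0.740000) = 0.950340
Parallel (D, E, and F): 1 − (1 − 0.913000)(1 − 0.874000)(1 − 0.724000) = 0.996974
Series ([0.950340] and [0.996974]): 0.950340 × 0.996974 = 0.947464
Parallel (A and [0.947464]): 1 − (1 − 0.773000)(1 − 0.947464) = 0.9881

0.9881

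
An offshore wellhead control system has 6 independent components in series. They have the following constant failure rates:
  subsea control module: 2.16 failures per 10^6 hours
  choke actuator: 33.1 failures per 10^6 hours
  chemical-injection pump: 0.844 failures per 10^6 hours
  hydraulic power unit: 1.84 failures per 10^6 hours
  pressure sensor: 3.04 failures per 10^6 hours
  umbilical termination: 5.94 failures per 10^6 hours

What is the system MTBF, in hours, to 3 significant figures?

Series of exponential components: λ_sys = Σ λ_i
λ_sys = 0.00000216 + 0.0000331 + 0.000000844 + 0.00000184 + 0.00000304 + 0.00000594 = 4.6924e-05 /h
MTBF = 1 / λ_sys = 21300 h

21300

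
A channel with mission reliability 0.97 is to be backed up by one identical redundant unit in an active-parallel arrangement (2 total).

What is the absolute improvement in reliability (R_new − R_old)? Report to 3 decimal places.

0.029

R_before = 0.97
R_after = 1 − (1 − 0.97)^2 = 0.999
ΔR = 0.999 − 0.97 = 0.029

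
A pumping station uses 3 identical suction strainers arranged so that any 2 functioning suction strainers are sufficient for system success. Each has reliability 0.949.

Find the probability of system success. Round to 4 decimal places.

R = Σ_{i=2}^{3} C(3,i) p^i (1−p)^{3−i} with p = 0.949
C(3,2)·0.949^2·0.051^1 = 0.137792
C(3,3)·0.949^3·0.051^0 = 0.854670
Sum = 0.9925

0.9925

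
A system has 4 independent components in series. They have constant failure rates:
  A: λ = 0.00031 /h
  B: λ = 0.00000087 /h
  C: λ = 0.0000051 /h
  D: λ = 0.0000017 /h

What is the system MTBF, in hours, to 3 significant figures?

3150

Series of exponential components: λ_sys = Σ λ_i
λ_sys = 0.00031 + 0.00000087 + 0.0000051 + 0.0000017 = 3.1767e-04 /h
MTBF = 1 / λ_sys = 3150 h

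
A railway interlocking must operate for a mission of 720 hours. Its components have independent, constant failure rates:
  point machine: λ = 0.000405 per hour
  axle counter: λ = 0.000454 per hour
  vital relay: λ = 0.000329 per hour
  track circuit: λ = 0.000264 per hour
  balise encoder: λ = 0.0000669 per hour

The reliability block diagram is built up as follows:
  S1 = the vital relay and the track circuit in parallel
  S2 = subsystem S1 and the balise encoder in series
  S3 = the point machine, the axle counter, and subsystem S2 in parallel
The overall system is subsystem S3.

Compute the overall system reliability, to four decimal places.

0.9942

R(point machine) = exp(−0.000405 × 720) = 0.747067
R(axle counter) = exp(−0.000454 × 720) = 0.721170
R(vital relay) = exp(−0.000329 × 720) = 0.789086
R(track circuit) = exp(−0.000264 × 720) = 0.826893
R(balise encoder) = exp(−0.0000669 × 720) = 0.952974
Parallel (vital relay and track circuit): 1 − (1 − 0.789086)(1 − 0.826893) = 0.963489
Series ([0.963489] and balise encoder): 0.963489 × 0.952974 = 0.918180
Parallel (point machine, axle counter, and [0.918180]): 1 − (1 − 0.747067)(1 − 0.721170)(1 − 0.918180) = 0.9942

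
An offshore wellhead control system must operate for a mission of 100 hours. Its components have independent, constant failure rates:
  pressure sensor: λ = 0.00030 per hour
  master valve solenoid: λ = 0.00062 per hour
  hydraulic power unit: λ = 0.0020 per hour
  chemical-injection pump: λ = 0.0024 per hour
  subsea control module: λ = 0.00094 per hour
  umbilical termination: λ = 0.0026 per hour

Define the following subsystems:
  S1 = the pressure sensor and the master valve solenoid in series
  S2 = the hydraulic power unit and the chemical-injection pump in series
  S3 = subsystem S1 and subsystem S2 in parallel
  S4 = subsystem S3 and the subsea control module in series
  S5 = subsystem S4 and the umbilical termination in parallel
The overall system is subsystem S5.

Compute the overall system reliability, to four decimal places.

R(pressure sensor) = exp(−0.00030 × 100) = 0.970446
R(master valve solenoid) = exp(−0.00062 × 100) = 0.939883
R(hydraulic power unit) = exp(−0.0020 × 100) = 0.818731
R(chemical-injection pump) = exp(−0.0024 × 100) = 0.786628
R(subsea control module) = exp(−0.00094 × 100) = 0.910283
R(umbilical termination) = exp(−0.0026 × 100) = 0.771052
Series (pressure sensor and master valve solenoid): 0.970446 × 0.939883 = 0.912106
Series (hydraulic power unit and chemical-injection pump): 0.818731 × 0.786628 = 0.644037
Parallel ([0.912106] and [0.644037]): 1 − (1 − 0.912106)(1 − 0.644037) = 0.968713
Series ([0.968713] and subsea control module): 0.968713 × 0.910283 = 0.881803
Parallel ([0.881803] and umbilical termination): 1 − (1 − 0.881803)(1 − 0.771052) = 0.9729

0.9729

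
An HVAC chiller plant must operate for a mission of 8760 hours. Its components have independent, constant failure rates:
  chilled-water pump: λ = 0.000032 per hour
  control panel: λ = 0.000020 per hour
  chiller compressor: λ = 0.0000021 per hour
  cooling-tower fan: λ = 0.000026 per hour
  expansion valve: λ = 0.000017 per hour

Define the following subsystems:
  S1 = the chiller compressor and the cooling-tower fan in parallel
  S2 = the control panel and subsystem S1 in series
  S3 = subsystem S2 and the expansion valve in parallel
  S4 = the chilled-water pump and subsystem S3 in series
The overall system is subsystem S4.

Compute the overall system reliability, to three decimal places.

0.738

R(chilled-water pump) = exp(−0.000032 × 8760) = 0.75554
R(control panel) = exp(−0.000020 × 8760) = 0.83929
R(chiller compressor) = exp(−0.0000021 × 8760) = 0.98177
R(cooling-tower fan) = exp(−0.000026 × 8760) = 0.79632
R(expansion valve) = exp(−0.000017 × 8760) = 0.86164
Parallel (chiller compressor and cooling-tower fan): 1 − (1 − 0.98177)(1 − 0.79632) = 0.99629
Series (control panel and [0.99629]): 0.83929 × 0.99629 = 0.83618
Parallel ([0.83618] and expansion valve): 1 − (1 − 0.83618)(1 − 0.86164) = 0.97733
Series (chilled-water pump and [0.97733]): 0.75554 × 0.97733 = 0.738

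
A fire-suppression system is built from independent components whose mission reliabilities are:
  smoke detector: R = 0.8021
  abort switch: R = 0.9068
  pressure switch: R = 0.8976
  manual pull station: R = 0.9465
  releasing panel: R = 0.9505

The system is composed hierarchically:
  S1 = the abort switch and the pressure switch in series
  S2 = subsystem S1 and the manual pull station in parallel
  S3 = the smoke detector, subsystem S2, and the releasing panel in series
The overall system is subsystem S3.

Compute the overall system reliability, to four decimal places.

0.7548

Series (abort switch and pressure switch): 0.906800 × 0.897600 = 0.813944
Parallel ([0.813944] and manual pull station): 1 − (1 − 0.813944)(1 − 0.946500) = 0.990046
Series (smoke detector, [0.990046], and releasing panel): 0.802100 × 0.990046 × 0.950500 = 0.7548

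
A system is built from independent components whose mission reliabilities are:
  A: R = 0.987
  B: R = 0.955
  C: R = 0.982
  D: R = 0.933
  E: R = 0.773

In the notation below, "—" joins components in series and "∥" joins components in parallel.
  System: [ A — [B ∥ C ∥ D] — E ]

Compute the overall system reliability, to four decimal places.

Parallel (B, C, and D): 1 − (1 − 0.955000)(1 − 0.982000)(1 − 0.933000) = 0.999946
Series (A, [0.999946], and E): 0.987000 × 0.999946 × 0.773000 = 0.7629

0.7629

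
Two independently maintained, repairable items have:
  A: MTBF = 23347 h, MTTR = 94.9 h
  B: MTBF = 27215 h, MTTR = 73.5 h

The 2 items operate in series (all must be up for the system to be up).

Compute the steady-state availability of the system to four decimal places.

0.9933

A(A) = MTBF/(MTBF+MTTR) = 23347/(23347+94.9) = 0.995952
A(B) = MTBF/(MTBF+MTTR) = 27215/(27215+73.5) = 0.997307
Series availability: 0.995952 × 0.997307 = 0.9933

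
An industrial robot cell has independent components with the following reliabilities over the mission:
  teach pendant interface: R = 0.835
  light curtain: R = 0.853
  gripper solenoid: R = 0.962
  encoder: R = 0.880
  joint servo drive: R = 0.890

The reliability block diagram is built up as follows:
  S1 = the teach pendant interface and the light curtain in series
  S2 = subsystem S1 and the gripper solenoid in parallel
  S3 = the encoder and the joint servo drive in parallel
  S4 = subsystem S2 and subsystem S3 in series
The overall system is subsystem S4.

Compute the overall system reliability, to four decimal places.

Series (teach pendant interface and light curtain): 0.835000 × 0.853000 = 0.712255
Parallel ([0.712255] and gripper solenoid): 1 − (1 − 0.712255)(1 − 0.962000) = 0.989066
Parallel (encoder and joint servo drive): 1 − (1 − 0.880000)(1 − 0.890000) = 0.986800
Series ([0.989066] and [0.986800]): 0.989066 × 0.986800 = 0.9760

0.9760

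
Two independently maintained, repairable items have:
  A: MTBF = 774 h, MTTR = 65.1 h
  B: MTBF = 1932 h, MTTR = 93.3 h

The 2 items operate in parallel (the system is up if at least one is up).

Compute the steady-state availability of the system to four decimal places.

0.9964

A(A) = MTBF/(MTBF+MTTR) = 774/(774+65.1) = 0.922417
A(B) = MTBF/(MTBF+MTTR) = 1932/(1932+93.3) = 0.953933
Parallel availability: 1 − (1 − 0.922417)(1 − 0.953933) = 0.9964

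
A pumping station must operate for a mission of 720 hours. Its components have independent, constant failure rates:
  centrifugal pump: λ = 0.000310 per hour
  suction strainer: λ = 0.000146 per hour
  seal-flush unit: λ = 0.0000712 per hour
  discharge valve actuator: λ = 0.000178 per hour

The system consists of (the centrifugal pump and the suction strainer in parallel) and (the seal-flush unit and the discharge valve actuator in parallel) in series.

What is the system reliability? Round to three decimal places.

0.974

R(centrifugal pump) = exp(−0.000310 × 720) = 0.79995
R(suction strainer) = exp(−0.000146 × 720) = 0.90022
R(seal-flush unit) = exp(−0.0000712 × 720) = 0.95003
R(discharge valve actuator) = exp(−0.000178 × 720) = 0.87971
Parallel (centrifugal pump and suction strainer): 1 − (1 − 0.79995)(1 − 0.90022) = 0.98004
Parallel (seal-flush unit and discharge valve actuator): 1 − (1 − 0.95003)(1 − 0.87971) = 0.99399
Series ([0.98004] and [0.99399]): 0.98004 × 0.99399 = 0.974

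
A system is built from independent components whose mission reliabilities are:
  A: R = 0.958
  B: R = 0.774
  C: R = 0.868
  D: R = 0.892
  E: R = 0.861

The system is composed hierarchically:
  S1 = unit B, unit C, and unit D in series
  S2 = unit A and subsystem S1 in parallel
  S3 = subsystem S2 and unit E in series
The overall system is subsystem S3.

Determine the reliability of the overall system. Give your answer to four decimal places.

Series (B, C, and D): 0.774000 × 0.868000 × 0.892000 = 0.599274
Parallel (A and [0.599274]): 1 − (1 − 0.958000)(1 − 0.599274) = 0.983170
Series ([0.983170] and E): 0.983170 × 0.861000 = 0.8465

0.8465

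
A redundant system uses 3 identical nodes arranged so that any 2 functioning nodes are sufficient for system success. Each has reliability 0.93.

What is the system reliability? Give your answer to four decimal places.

R = Σ_{i=2}^{3} C(3,i) p^i (1−p)^{3−i} with p = 0.93
C(3,2)·0.93^2·0.07^1 = 0.181629
C(3,3)·0.93^3·0.07^0 = 0.804357
Sum = 0.9860

0.9860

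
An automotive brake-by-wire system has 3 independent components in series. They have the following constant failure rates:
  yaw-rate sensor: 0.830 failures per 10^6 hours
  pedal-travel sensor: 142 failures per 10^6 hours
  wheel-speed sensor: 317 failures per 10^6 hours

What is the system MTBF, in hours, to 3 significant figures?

Series of exponential components: λ_sys = Σ λ_i
λ_sys = 0.000000830 + 0.000142 + 0.000317 = 4.5983e-04 /h
MTBF = 1 / λ_sys = 2170 h

2170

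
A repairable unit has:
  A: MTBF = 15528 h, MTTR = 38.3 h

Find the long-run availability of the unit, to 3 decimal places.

A(A) = MTBF/(MTBF+MTTR) = 15528/(15528+38.3) = 0.998

0.998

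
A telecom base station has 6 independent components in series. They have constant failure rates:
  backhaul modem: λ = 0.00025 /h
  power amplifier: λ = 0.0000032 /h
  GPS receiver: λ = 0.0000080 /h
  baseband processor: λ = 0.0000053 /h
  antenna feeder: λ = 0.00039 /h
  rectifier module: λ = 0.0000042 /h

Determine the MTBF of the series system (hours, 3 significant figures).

Series of exponential components: λ_sys = Σ λ_i
λ_sys = 0.00025 + 0.0000032 + 0.0000080 + 0.0000053 + 0.00039 + 0.0000042 = 6.6070e-04 /h
MTBF = 1 / λ_sys = 1510 h

1510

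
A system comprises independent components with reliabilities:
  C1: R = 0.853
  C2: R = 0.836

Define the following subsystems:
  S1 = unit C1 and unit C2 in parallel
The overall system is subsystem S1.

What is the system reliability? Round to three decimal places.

0.976

Parallel (C1 and C2): 1 − (1 − 0.85300)(1 − 0.83600) = 0.976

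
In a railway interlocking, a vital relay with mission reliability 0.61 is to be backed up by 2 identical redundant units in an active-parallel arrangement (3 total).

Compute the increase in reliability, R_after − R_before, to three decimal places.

R_before = 0.61
R_after = 1 − (1 − 0.61)^3 = 0.941
ΔR = 0.941 − 0.61 = 0.331

0.331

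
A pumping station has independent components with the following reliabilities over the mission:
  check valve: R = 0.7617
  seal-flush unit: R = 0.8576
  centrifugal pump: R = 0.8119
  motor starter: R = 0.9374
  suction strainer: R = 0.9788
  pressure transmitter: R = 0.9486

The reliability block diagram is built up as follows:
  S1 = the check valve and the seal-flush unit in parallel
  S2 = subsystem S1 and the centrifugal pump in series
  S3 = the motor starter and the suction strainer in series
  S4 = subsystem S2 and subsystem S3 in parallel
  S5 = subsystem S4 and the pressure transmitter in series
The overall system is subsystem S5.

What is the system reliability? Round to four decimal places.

Parallel (check valve and seal-flush unit): 1 − (1 − 0.761700)(1 − 0.857600) = 0.966066
Series ([0.966066] and centrifugal pump): 0.966066 × 0.811900 = 0.784349
Series (motor starter and suction strainer): 0.937400 × 0.978800 = 0.917527
Parallel ([0.784349] and [0.917527]): 1 − (1 − 0.784349)(1 − 0.917527) = 0.982215
Series ([0.982215] and pressure transmitter): 0.982215 × 0.948600 = 0.9317

0.9317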